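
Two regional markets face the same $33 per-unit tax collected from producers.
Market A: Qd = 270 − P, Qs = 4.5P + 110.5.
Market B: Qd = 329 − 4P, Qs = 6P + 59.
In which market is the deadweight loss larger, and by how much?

Market B, by $861.3.

Market A: pre-tax P* = $29, Q* = 241; post-tax Q = 214; deadweight loss = $445.5.
Market B: pre-tax P* = $27, Q* = 221; post-tax Q = 141.8; deadweight loss = $1306.8.
Difference: $445.5 vs $1306.8 → market B is larger by $861.3.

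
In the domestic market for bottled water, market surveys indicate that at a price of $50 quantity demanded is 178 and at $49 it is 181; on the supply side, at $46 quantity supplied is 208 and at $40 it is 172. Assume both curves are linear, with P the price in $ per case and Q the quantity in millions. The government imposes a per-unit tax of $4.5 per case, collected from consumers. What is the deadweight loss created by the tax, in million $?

Deadweight loss = $20.25 million.

Demand slope: (181 − 178)/(49 − 50) = -3, so Qd = 328 − 3P.
Supply slope: (172 − 208)/(40 − 46) = 6, so Qs = 6P − 68.
Before the tax: set 328 − 3P = 6P − 68 → P* = $44, Q* = 196.
With the tax collected from consumers, demand (in seller-price terms) shifts: Qd = 328 − 3(P + 4.5).
Solving gives Q = 187 with consumers paying $47 and sellers receiving $42.5 (the $4.5 wedge).
Quantity falls by |ΔQ| = |196 − 187| = 9.
DWL = ½ · t · |ΔQ| = ½ · 4.5 · 9 = $20.25.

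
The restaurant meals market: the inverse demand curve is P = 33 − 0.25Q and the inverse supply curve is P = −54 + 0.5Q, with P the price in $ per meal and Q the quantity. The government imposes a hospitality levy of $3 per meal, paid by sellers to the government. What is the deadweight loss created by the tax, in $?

Inverting to Q(P) form: Qd = 132 − 4P; Qs = 2P + 108.
Without the tax, 132 − 4P = 2P + 108 gives 6P = 24, so P* = $4 and Q* = 116.
With the tax collected from sellers, supply shifts: Qs = 2(P − 3) + 108.
New equilibrium: consumers pay $5, sellers receive $2, Q = 112. (Wedge: Pb − Ps = 3.)
Quantity falls by |ΔQ| = |116 − 112| = 4.
DWL = ½ · t · |ΔQ| = ½ · 3 · 4 = $6.

Deadweight loss = $6.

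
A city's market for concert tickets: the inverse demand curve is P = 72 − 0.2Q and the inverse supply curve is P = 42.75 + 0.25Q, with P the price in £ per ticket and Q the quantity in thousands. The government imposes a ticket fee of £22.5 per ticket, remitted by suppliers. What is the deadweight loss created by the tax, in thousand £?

Deadweight loss = £562.5 thousand.

Inverting to Q(P) form: Qd = 360 − 5P; Qs = 4P − 171.
Without the tax, 360 − 5P = 4P − 171 gives 9P = 531, so P* = £59 and Q* = 65.
With the tax collected from suppliers, supply shifts: Qs = 4(P − 22.5) − 171.
New equilibrium: consumers pay £69, suppliers receive £46.5, Q = 15. (Wedge: Pb − Ps = 22.5.)
Quantity falls by |ΔQ| = |65 − 15| = 50.
DWL = ½ · t · |ΔQ| = ½ · 22.5 · 50 = £562.5.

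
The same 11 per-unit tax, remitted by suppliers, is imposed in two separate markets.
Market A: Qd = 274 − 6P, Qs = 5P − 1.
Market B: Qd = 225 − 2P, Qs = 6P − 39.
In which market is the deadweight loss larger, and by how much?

Market A: pre-tax P* = 25, Q* = 124; post-tax Q = 94; deadweight loss = 165.
Market B: pre-tax P* = 33, Q* = 159; post-tax Q = 142.5; deadweight loss = 90.75.
Difference: 165 vs 90.75 → market A is larger by 74.25.

Market A, by 74.25.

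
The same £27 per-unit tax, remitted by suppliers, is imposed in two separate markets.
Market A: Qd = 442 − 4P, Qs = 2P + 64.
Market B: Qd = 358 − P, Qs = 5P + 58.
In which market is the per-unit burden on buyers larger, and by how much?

Market B, by £13.5.

Market A: pre-tax P* = £63, Q* = 190; post-tax Q = 154; per-unit burden on buyers = £9.
Market B: pre-tax P* = £50, Q* = 308; post-tax Q = 285.5; per-unit burden on buyers = £22.5.
Difference: £9 vs £22.5 → market B is larger by £13.5.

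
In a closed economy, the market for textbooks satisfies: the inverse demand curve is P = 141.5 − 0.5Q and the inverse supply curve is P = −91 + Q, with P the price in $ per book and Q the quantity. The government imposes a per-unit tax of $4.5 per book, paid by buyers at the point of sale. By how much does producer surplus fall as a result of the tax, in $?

Producer surplus falls by $460.5.

Inverting to Q(P) form: Qd = 283 − 2P; Qs = P + 91.
Before the tax: set 283 − 2P = P + 91 → P* = $64, Q* = 155.
With the tax collected from buyers, demand (in seller-price terms) shifts: Qd = 283 − 2(P + 4.5).
New equilibrium: buyers pay $65.5, suppliers receive $61, Q = 152. (Wedge: Pb − Ps = 4.5.)
ΔPS is the trapezoid between Q = 152 and Q = 155 of height $3: ½ · (155 + 152) · 3 = $460.5.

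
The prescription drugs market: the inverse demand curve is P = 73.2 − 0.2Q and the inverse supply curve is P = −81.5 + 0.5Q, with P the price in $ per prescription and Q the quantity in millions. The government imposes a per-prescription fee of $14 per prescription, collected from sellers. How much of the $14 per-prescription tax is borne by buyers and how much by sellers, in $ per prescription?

Buyers bear $4 per prescription; sellers bear $10 per prescription.

Inverting to Q(P) form: Qd = 366 − 5P; Qs = 2P + 163.
Without the tax, 366 − 5P = 2P + 163 gives 7P = 203, so P* = $29 and Q* = 221.
With the tax collected from sellers, supply shifts: Qs = 2(P − 14) + 163.
New equilibrium: buyers pay $33, sellers receive $19, Q = 201. (Wedge: Pb − Ps = 14.)
Burden on buyers: $4; on sellers: $10. (They sum to $14.)
The less price-elastic side of the market bears the larger share of a per-unit tax.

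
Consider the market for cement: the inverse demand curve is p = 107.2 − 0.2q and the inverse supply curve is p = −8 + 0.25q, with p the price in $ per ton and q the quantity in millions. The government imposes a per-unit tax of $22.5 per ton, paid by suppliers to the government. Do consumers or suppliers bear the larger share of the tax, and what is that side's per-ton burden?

Rewrite in direct form: qd = 536 − 5p and qs = 4p + 32.
Without the tax, 536 − 5p = 4p + 32 gives 9p = 504, so p* = $56 and q* = 256.
With the tax collected from suppliers, supply shifts: qs = 4(p − 22.5) + 32.
New equilibrium: consumers pay $66, suppliers receive $43.5, q = 206. (Wedge: pb − ps = 22.5.)
Per-ton burden: consumers $10, suppliers $12.5.
Suppliers take the larger share because supply is less price-elastic here (demand slope 5 vs supply slope 4).

Suppliers bear the larger share: $12.5 per ton.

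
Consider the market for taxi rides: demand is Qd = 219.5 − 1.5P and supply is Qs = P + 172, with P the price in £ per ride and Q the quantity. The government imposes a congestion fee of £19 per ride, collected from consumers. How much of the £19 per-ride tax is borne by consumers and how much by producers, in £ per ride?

Consumers bear £7.6 per ride; producers bear £11.4 per ride.

Before the tax: set 219.5 − 1.5P = P + 172 → P* = £19, Q* = 191.
With the tax collected from consumers, demand (in seller-price terms) shifts: Qd = 219.5 − 1.5(P + 19).
Solving gives Q = 179.6 with consumers paying £26.6 and producers receiving £7.6 (the £19 wedge).
Burden on consumers: £7.6; on producers: £11.4. (They sum to £19.)
The less price-elastic side of the market bears the larger share of a per-unit tax.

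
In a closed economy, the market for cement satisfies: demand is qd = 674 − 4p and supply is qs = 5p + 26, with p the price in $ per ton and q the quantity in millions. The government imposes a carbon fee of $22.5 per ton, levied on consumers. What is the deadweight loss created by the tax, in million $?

Before the tax: set 674 − 4p = 5p + 26 → p* = $72, q* = 386.
With the tax collected from consumers, demand (in seller-price terms) shifts: qd = 674 − 4(p + 22.5).
New equilibrium: consumers pay $84.5, producers receive $62, q = 336. (Wedge: pb − ps = 22.5.)
Quantity falls by |ΔQ| = |386 − 336| = 50.
DWL = ½ · t · |ΔQ| = ½ · 22.5 · 50 = $562.5.

Deadweight loss = $562.5 million.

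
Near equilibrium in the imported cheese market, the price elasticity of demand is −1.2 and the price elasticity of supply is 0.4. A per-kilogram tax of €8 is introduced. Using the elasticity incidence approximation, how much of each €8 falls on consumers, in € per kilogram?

Incidence ratio: consumers' share ≈ εs / (εs + |εd|) = 0.4 / (0.4 + 1.2) = 0.25.
So consumers bear ≈ 0.25 × €8 = €2; sellers bear €6.

Consumers bear ≈ €2 per kilogram.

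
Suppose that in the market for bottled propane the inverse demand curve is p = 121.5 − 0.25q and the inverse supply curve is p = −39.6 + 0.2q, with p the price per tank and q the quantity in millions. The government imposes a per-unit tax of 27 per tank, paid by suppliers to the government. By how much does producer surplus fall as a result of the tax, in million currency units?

Inverting to q(p) form: qd = 486 − 4p; qs = 5p + 198.
Without the tax, 486 − 4p = 5p + 198 gives 9p = 288, so p* = 32 and q* = 358.
With the tax collected from suppliers, supply shifts: qs = 5(p − 27) + 198.
New equilibrium: buyers pay 47, suppliers receive 20, q = 298. (Wedge: pb − ps = 27.)
ΔPS is the trapezoid between Q = 298 and Q = 358 of height 12: ½ · (358 + 298) · 12 = 3936.

Producer surplus falls by 3936 million.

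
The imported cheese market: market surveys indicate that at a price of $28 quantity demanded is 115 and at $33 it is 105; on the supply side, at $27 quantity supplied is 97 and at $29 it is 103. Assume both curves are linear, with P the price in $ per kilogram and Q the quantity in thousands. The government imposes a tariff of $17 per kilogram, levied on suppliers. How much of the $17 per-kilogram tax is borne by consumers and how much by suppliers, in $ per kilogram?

Consumers bear $10.2 per kilogram; suppliers bear $6.8 per kilogram.

Demand slope: (105 − 115)/(33 − 28) = -2, so Qd = 171 − 2P.
Supply slope: (103 − 97)/(29 − 27) = 3, so Qs = 3P + 16.
Without the tax, 171 − 2P = 3P + 16 gives 5P = 155, so P* = $31 and Q* = 109.
With the tax collected from suppliers, supply shifts: Qs = 3(P − 17) + 16.
New equilibrium: consumers pay $41.2, suppliers receive $24.2, Q = 88.6. (Wedge: Pb − Ps = 17.)
Burden on consumers: $10.2; on suppliers: $6.8. (They sum to $17.)
The less price-elastic side of the market bears the larger share of a per-unit tax.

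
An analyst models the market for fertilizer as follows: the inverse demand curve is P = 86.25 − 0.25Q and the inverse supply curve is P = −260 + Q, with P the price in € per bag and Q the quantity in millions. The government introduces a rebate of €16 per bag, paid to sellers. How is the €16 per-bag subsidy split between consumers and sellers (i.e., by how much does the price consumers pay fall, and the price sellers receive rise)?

Inverting to Q(P) form: Qd = 345 − 4P; Qs = P + 260.
Before the subsidy: set 345 − 4P = P + 260 → P* = €17, Q* = 277.
With a per-unit subsidy paid to sellers, each receives P + 16 per unit sold, so supply becomes Qs = (P + 16) + 260.
Solving gives Q = 289.8 with consumers paying €13.8 and sellers receiving €29.8 (the €16 wedge).
Gain to consumers: €3.2; to sellers: €12.8. (They sum to €16.)

Consumers gain €3.2 per bag; sellers gain €12.8 per bag.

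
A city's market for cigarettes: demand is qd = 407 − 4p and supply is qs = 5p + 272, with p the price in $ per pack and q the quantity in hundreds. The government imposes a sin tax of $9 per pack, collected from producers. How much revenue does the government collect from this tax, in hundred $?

Without the tax, 407 − 4p = 5p + 272 gives 9p = 135, so p* = $15 and q* = 347.
With the tax collected from producers, supply shifts: qs = 5(p − 9) + 272.
New equilibrium: consumers pay $20, producers receive $11, q = 327. (Wedge: pb − ps = 9.)
Revenue = t · Q = 9 · 327 = $2943.

Tax revenue = $2943 hundred.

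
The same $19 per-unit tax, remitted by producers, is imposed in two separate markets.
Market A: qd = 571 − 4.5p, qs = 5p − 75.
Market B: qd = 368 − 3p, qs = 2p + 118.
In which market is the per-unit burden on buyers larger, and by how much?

Market A: pre-tax p* = $68, q* = 265; post-tax q = 220; per-unit burden on buyers = $10.
Market B: pre-tax p* = $50, q* = 218; post-tax q = 195.2; per-unit burden on buyers = $7.6.
Difference: $10 vs $7.6 → market A is larger by $2.4.

Market A, by $2.4.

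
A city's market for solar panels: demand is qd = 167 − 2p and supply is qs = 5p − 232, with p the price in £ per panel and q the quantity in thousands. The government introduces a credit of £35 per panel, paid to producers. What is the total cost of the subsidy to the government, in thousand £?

Without the subsidy, 167 − 2p = 5p − 232 gives 7p = 399, so p* = £57 and q* = 53.
With a per-unit subsidy paid to producers, each receives p + 35 per unit sold, so supply becomes qs = 5(p + 35) − 232.
Solving gives q = 103 with buyers paying £32 and producers receiving £67 (the £35 wedge).
Outlay = t · Q = 35 · 103 = £3605.

Government outlay = £3605 thousand.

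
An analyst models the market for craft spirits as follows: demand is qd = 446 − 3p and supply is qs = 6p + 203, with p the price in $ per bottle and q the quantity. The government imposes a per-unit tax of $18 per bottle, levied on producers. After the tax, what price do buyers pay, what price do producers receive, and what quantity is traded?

Before the tax: set 446 − 3p = 6p + 203 → p* = $27, q* = 365.
With the tax collected from producers, supply shifts: qs = 6(p − 18) + 203.
Solving gives q = 329 with buyers paying $39 and producers receiving $21 (the $18 wedge).

Buyers pay $39; producers receive $21; quantity = 329.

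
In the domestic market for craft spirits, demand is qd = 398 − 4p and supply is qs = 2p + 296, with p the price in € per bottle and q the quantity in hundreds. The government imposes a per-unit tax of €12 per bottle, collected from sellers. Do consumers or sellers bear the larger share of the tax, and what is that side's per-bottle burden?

Without the tax, 398 − 4p = 2p + 296 gives 6p = 102, so p* = €17 and q* = 330.
With the tax collected from sellers, supply shifts: qs = 2(p − 12) + 296.
New equilibrium: consumers pay €21, sellers receive €9, q = 314. (Wedge: pb − ps = 12.)
Per-bottle burden: consumers €4, sellers €8.
Sellers take the larger share because supply is less price-elastic here (demand slope 4 vs supply slope 2).
The less price-elastic side of the market bears the larger share of a per-unit tax.

Sellers bear the larger share: €8 per bottle.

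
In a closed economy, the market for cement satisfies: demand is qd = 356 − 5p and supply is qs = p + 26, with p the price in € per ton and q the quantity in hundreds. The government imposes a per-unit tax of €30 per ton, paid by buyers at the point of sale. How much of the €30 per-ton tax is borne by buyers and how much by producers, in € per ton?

Before the tax: set 356 − 5p = p + 26 → p* = €55, q* = 81.
With the tax collected from buyers, demand (in seller-price terms) shifts: qd = 356 − 5(p + 30).
Solving gives q = 56 with buyers paying €60 and producers receiving €30 (the €30 wedge).
Burden on buyers: €5; on producers: €25. (They sum to €30.)

Buyers bear €5 per ton; producers bear €25 per ton.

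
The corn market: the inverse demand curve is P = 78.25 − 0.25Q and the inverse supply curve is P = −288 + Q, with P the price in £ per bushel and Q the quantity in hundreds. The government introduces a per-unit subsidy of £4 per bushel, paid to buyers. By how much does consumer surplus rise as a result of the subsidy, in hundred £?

Rewrite in direct form: Qd = 313 − 4P and Qs = P + 288.
Without the subsidy, 313 − 4P = P + 288 gives 5P = 25, so P* = £5 and Q* = 293.
With a per-unit subsidy paid to buyers, each effectively pays P − 4, so demand becomes Qd = 313 − 4(P − 4).
Solving gives Q = 296.2 with buyers paying £4.2 and suppliers receiving £8.2 (the £4 wedge).
ΔCS is the trapezoid between Q = 296.2 and Q = 293 of height £0.8: ½ · (293 + 296.2) · 0.8 = £235.68.

Consumer surplus rises by £235.68 hundred.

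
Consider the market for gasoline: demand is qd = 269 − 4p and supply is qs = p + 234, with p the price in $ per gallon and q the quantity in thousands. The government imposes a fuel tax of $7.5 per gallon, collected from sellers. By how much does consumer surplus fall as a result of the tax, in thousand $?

Before the tax: set 269 − 4p = p + 234 → p* = $7, q* = 241.
With the tax collected from sellers, supply shifts: qs = (p − 7.5) + 234.
Solving gives q = 235 with buyers paying $8.5 and sellers receiving $1 (the $7.5 wedge).
ΔCS is the trapezoid between Q = 235 and Q = 241 of height $1.5: ½ · (241 + 235) · 1.5 = $357.

Consumer surplus falls by $357 thousand.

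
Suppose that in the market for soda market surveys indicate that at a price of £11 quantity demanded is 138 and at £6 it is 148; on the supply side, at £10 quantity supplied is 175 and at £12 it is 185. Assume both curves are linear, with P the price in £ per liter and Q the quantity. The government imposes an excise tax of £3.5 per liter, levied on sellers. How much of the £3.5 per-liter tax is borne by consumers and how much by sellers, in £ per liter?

Consumers bear £2.5 per liter; sellers bear £1 per liter.

Demand slope: (148 − 138)/(6 − 11) = -2, so Qd = 160 − 2P.
Supply slope: (185 − 175)/(12 − 10) = 5, so Qs = 5P + 125.
Before the tax: set 160 − 2P = 5P + 125 → P* = £5, Q* = 150.
With the tax collected from sellers, supply shifts: Qs = 5(P − 3.5) + 125.
Solving gives Q = 145 with consumers paying £7.5 and sellers receiving £4 (the £3.5 wedge).
Burden on consumers: £2.5; on sellers: £1. (They sum to £3.5.)
The less price-elastic side of the market bears the larger share of a per-unit tax.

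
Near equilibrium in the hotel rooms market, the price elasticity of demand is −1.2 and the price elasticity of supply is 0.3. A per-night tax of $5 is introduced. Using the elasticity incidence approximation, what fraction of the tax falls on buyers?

Buyers' share ≈ 0.2.

Incidence ratio: buyers' share ≈ εs / (εs + |εd|) = 0.3 / (0.3 + 1.2) = 0.2.
Supply is the less elastic side, so buyers bear the smaller share.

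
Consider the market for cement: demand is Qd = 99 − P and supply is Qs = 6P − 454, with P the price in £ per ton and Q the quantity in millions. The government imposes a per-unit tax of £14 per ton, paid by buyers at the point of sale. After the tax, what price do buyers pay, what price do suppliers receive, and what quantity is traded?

Buyers pay £91; suppliers receive £77; quantity = 8.

Before the tax: set 99 − P = 6P − 454 → P* = £79, Q* = 20.
With the tax collected from buyers, demand (in seller-price terms) shifts: Qd = 99 − (P + 14).
Solving gives Q = 8 with buyers paying £91 and suppliers receiving £77 (the £14 wedge).
The less price-elastic side of the market bears the larger share of a per-unit tax.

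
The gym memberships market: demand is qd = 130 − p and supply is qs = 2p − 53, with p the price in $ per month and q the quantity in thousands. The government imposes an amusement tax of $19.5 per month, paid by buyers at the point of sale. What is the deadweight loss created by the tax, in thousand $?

Without the tax, 130 − p = 2p − 53 gives 3p = 183, so p* = $61 and q* = 69.
With the tax collected from buyers, demand (in seller-price terms) shifts: qd = 130 − (p + 19.5).
New equilibrium: buyers pay $74, producers receive $54.5, q = 56. (Wedge: pb − ps = 19.5.)
Quantity falls by |ΔQ| = |69 − 56| = 13.
DWL = ½ · t · |ΔQ| = ½ · 19.5 · 13 = $126.75.

Deadweight loss = $126.75 thousand.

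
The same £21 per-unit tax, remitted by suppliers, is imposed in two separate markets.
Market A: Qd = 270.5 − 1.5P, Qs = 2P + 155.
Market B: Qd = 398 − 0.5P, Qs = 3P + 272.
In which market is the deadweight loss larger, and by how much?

Market A: pre-tax P* = £33, Q* = 221; post-tax Q = 203; deadweight loss = £189.
Market B: pre-tax P* = £36, Q* = 380; post-tax Q = 371; deadweight loss = £94.5.
Difference: £189 vs £94.5 → market A is larger by £94.5.

Market A, by £94.5.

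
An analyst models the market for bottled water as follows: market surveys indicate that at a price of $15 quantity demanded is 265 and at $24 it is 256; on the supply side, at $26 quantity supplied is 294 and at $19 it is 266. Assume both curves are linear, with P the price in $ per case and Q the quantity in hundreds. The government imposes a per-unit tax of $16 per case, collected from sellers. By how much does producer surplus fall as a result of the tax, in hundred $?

Producer surplus falls by $817.92 hundred.

Demand slope: (256 − 265)/(24 − 15) = -1, so Qd = 280 − P.
Supply slope: (266 − 294)/(19 − 26) = 4, so Qs = 4P + 190.
Without the tax, 280 − P = 4P + 190 gives 5P = 90, so P* = $18 and Q* = 262.
With the tax collected from sellers, supply shifts: Qs = 4(P − 16) + 190.
Solving gives Q = 249.2 with buyers paying $30.8 and sellers receiving $14.8 (the $16 wedge).
ΔPS is the trapezoid between Q = 249.2 and Q = 262 of height $3.2: ½ · (262 + 249.2) · 3.2 = $817.92.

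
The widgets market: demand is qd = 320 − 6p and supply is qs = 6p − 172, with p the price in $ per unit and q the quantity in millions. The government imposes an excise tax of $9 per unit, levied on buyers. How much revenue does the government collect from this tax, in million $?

Tax revenue = $423 million.

Before the tax: set 320 − 6p = 6p − 172 → p* = $41, q* = 74.
With the tax collected from buyers, demand (in seller-price terms) shifts: qd = 320 − 6(p + 9).
Solving gives q = 47 with buyers paying $45.5 and suppliers receiving $36.5 (the $9 wedge).
Revenue = t · Q = 9 · 47 = $423.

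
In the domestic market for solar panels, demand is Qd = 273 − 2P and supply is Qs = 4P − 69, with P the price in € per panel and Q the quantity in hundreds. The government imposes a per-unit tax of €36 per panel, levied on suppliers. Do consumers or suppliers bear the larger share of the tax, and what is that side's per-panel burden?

Consumers bear the larger share: €24 per panel.

Without the tax, 273 − 2P = 4P − 69 gives 6P = 342, so P* = €57 and Q* = 159.
With the tax collected from suppliers, supply shifts: Qs = 4(P − 36) − 69.
New equilibrium: consumers pay €81, suppliers receive €45, Q = 111. (Wedge: Pb − Ps = 36.)
Per-panel burden: consumers €24, suppliers €12.
Consumers take the larger share because demand is less price-elastic here (demand slope 2 vs supply slope 4).
The less price-elastic side of the market bears the larger share of a per-unit tax.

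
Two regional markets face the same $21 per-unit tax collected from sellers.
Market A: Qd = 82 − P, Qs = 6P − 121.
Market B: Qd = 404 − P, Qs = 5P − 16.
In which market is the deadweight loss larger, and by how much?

Market A, by $5.25.

Market A: pre-tax P* = $29, Q* = 53; post-tax Q = 35; deadweight loss = $189.
Market B: pre-tax P* = $70, Q* = 334; post-tax Q = 316.5; deadweight loss = $183.75.
Difference: $189 vs $183.75 → market A is larger by $5.25.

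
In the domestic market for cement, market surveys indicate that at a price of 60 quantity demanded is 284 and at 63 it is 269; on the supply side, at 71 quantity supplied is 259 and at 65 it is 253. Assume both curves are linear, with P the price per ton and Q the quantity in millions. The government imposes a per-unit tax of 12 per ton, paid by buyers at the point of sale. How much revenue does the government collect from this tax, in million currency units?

Demand slope: (269 − 284)/(63 − 60) = -5, so Qd = 584 − 5P.
Supply slope: (253 − 259)/(65 − 71) = 1, so Qs = P + 188.
Before the tax: set 584 − 5P = P + 188 → P* = 66, Q* = 254.
With the tax collected from buyers, demand (in seller-price terms) shifts: Qd = 584 − 5(P + 12).
Solving gives Q = 244 with buyers paying 68 and sellers receiving 56 (the 12 wedge).
Revenue = t · Q = 12 · 244 = 2928.

Tax revenue = 2928 million.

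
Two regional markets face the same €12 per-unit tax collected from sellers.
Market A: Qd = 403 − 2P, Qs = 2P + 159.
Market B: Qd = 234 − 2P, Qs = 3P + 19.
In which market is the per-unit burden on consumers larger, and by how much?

Market A: pre-tax P* = €61, Q* = 281; post-tax Q = 269; per-unit burden on consumers = €6.
Market B: pre-tax P* = €43, Q* = 148; post-tax Q = 133.6; per-unit burden on consumers = €7.2.
Difference: €6 vs €7.2 → market B is larger by €1.2.

Market B, by €1.2.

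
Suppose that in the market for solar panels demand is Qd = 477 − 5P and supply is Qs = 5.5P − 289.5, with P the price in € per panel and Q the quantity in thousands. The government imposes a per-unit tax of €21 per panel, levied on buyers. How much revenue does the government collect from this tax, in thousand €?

Tax revenue = €1197 thousand.

Before the tax: set 477 − 5P = 5.5P − 289.5 → P* = €73, Q* = 112.
With the tax collected from buyers, demand (in seller-price terms) shifts: Qd = 477 − 5(P + 21).
New equilibrium: buyers pay €84, producers receive €63, Q = 57. (Wedge: Pb − Ps = 21.)
Revenue = t · Q = 21 · 57 = €1197.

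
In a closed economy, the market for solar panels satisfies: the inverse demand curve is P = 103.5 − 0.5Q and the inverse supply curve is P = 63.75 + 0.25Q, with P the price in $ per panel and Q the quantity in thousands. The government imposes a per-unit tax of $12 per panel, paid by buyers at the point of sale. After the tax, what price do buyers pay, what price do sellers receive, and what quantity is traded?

Rewrite in direct form: Qd = 207 − 2P and Qs = 4P − 255.
Before the tax: set 207 − 2P = 4P − 255 → P* = $77, Q* = 53.
With the tax collected from buyers, demand (in seller-price terms) shifts: Qd = 207 − 2(P + 12).
New equilibrium: buyers pay $85, sellers receive $73, Q = 37. (Wedge: Pb − Ps = 12.)
The less price-elastic side of the market bears the larger share of a per-unit tax.

Buyers pay $85; sellers receive $73; quantity = 37.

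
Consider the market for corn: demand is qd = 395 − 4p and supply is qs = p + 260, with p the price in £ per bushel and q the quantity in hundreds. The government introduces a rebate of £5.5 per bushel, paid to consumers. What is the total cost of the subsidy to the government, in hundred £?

Government outlay = £1602.7 hundred.

Before the subsidy: set 395 − 4p = p + 260 → p* = £27, q* = 287.
With a per-unit subsidy paid to consumers, each effectively pays p − 5.5, so demand becomes qd = 395 − 4(p − 5.5).
Solving gives q = 291.4 with consumers paying £25.9 and sellers receiving £31.4 (the £5.5 wedge).
Outlay = t · Q = 5.5 · 291.4 = £1602.7.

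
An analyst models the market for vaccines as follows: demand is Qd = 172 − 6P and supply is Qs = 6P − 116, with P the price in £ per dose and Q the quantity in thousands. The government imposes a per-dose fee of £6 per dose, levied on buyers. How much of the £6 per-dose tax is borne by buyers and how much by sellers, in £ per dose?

Buyers bear £3 per dose; sellers bear £3 per dose.

Before the tax: set 172 − 6P = 6P − 116 → P* = £24, Q* = 28.
With the tax collected from buyers, demand (in seller-price terms) shifts: Qd = 172 − 6(P + 6).
New equilibrium: buyers pay £27, sellers receive £21, Q = 10. (Wedge: Pb − Ps = 6.)
Burden on buyers: £3; on sellers: £3. (They sum to £6.)
The less price-elastic side of the market bears the larger share of a per-unit tax.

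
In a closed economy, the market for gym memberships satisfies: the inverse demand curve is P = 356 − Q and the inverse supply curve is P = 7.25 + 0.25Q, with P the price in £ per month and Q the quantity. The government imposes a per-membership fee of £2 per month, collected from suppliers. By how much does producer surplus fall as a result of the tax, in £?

Producer surplus falls by £111.28.

Rewrite in direct form: Qd = 356 − P and Qs = 4P − 29.
Without the tax, 356 − P = 4P − 29 gives 5P = 385, so P* = £77 and Q* = 279.
With the tax collected from suppliers, supply shifts: Qs = 4(P − 2) − 29.
Solving gives Q = 277.4 with consumers paying £78.6 and suppliers receiving £76.6 (the £2 wedge).
ΔPS is the trapezoid between Q = 277.4 and Q = 279 of height £0.4: ½ · (279 + 277.4) · 0.4 = £111.28.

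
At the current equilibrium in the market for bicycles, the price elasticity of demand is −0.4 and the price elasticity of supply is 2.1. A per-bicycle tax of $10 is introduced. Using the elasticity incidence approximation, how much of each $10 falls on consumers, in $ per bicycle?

Incidence ratio: consumers' share ≈ εs / (εs + |εd|) = 2.1 / (2.1 + 0.4) = 0.84.
So consumers bear ≈ 0.84 × $10 = $8.4; sellers bear $1.6.

Consumers bear ≈ $8.4 per bicycle.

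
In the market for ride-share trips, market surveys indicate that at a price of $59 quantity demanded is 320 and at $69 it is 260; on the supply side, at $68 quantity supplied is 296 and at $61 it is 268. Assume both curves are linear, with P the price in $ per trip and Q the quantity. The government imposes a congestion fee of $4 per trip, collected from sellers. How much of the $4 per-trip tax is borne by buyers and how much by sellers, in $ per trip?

Buyers bear $1.6 per trip; sellers bear $2.4 per trip.

Demand slope: (260 − 320)/(69 − 59) = -6, so Qd = 674 − 6P.
Supply slope: (268 − 296)/(61 − 68) = 4, so Qs = 4P + 24.
Without the tax, 674 − 6P = 4P + 24 gives 10P = 650, so P* = $65 and Q* = 284.
With the tax collected from sellers, supply shifts: Qs = 4(P − 4) + 24.
New equilibrium: buyers pay $66.6, sellers receive $62.6, Q = 274.4. (Wedge: Pb − Ps = 4.)
Burden on buyers: $1.6; on sellers: $2.4. (They sum to $4.)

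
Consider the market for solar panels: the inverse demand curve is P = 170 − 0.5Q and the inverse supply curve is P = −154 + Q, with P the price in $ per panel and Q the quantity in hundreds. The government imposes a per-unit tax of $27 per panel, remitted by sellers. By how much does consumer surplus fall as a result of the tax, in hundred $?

Inverting to Q(P) form: Qd = 340 − 2P; Qs = P + 154.
Without the tax, 340 − 2P = P + 154 gives 3P = 186, so P* = $62 and Q* = 216.
With the tax collected from sellers, supply shifts: Qs = (P − 27) + 154.
New equilibrium: buyers pay $71, sellers receive $44, Q = 198. (Wedge: Pb − Ps = 27.)
ΔCS is the trapezoid between Q = 198 and Q = 216 of height $9: ½ · (216 + 198) · 9 = $1863.

Consumer surplus falls by $1863 hundred.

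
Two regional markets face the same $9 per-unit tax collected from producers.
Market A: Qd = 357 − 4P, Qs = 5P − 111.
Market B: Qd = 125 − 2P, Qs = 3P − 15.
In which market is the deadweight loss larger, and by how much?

Market A: pre-tax P* = $52, Q* = 149; post-tax Q = 129; deadweight loss = $90.
Market B: pre-tax P* = $28, Q* = 69; post-tax Q = 58.2; deadweight loss = $48.6.
Difference: $90 vs $48.6 → market A is larger by $41.4.

Market A, by $41.4.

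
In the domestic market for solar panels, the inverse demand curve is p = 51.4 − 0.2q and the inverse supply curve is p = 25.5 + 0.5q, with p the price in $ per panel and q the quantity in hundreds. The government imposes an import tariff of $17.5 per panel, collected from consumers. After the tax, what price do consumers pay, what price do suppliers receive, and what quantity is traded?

Rewrite in direct form: qd = 257 − 5p and qs = 2p − 51.
Before the tax: set 257 − 5p = 2p − 51 → p* = $44, q* = 37.
With the tax collected from consumers, demand (in seller-price terms) shifts: qd = 257 − 5(p + 17.5).
New equilibrium: consumers pay $49, suppliers receive $31.5, q = 12. (Wedge: pb − ps = 17.5.)
The less price-elastic side of the market bears the larger share of a per-unit tax.

Consumers pay $49; suppliers receive $31.5; quantity = 12.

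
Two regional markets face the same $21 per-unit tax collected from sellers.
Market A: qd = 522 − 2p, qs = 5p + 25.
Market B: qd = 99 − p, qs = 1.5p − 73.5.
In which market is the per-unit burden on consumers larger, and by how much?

Market A: pre-tax p* = $71, q* = 380; post-tax q = 350; per-unit burden on consumers = $15.
Market B: pre-tax p* = $69, q* = 30; post-tax q = 17.4; per-unit burden on consumers = $12.6.
Difference: $15 vs $12.6 → market A is larger by $2.4.

Market A, by $2.4.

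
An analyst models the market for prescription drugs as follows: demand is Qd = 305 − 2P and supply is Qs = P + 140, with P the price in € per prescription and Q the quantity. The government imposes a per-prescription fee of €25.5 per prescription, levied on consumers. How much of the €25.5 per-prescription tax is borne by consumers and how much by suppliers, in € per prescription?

Consumers bear €8.5 per prescription; suppliers bear €17 per prescription.

Before the tax: set 305 − 2P = P + 140 → P* = €55, Q* = 195.
With the tax collected from consumers, demand (in seller-price terms) shifts: Qd = 305 − 2(P + 25.5).
Solving gives Q = 178 with consumers paying €63.5 and suppliers receiving €38 (the €25.5 wedge).
Burden on consumers: €8.5; on suppliers: €17. (They sum to €25.5.)
The less price-elastic side of the market bears the larger share of a per-unit tax.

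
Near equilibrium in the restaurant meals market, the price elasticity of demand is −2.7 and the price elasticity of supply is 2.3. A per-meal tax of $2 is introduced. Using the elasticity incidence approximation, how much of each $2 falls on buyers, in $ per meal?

Incidence ratio: buyers' share ≈ εs / (εs + |εd|) = 2.3 / (2.3 + 2.7) = 0.46.
So buyers bear ≈ 0.46 × $2 = $0.92; producers bear $1.08.

Buyers bear ≈ $0.92 per meal.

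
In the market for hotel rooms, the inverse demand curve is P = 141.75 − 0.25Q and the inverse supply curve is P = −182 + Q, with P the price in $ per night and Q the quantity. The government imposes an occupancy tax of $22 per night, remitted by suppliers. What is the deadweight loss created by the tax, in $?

Rewrite in direct form: Qd = 567 − 4P and Qs = P + 182.
Before the tax: set 567 − 4P = P + 182 → P* = $77, Q* = 259.
With the tax collected from suppliers, supply shifts: Qs = (P − 22) + 182.
Solving gives Q = 241.4 with consumers paying $81.4 and suppliers receiving $59.4 (the $22 wedge).
Quantity falls by |ΔQ| = |259 − 241.4| = 17.6.
DWL = ½ · t · |ΔQ| = ½ · 22 · 17.6 = $193.6.

Deadweight loss = $193.6.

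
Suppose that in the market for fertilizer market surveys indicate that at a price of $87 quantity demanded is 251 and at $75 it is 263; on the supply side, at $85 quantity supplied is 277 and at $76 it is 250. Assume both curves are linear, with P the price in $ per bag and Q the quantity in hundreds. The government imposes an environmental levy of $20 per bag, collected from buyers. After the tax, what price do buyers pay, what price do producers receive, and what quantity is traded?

Buyers pay $94; producers receive $74; quantity = 244.

Demand slope: (263 − 251)/(75 − 87) = -1, so Qd = 338 − P.
Supply slope: (250 − 277)/(76 − 85) = 3, so Qs = 3P + 22.
Without the tax, 338 − P = 3P + 22 gives 4P = 316, so P* = $79 and Q* = 259.
With the tax collected from buyers, demand (in seller-price terms) shifts: Qd = 338 − (P + 20).
Solving gives Q = 244 with buyers paying $94 and producers receiving $74 (the $20 wedge).
The less price-elastic side of the market bears the larger share of a per-unit tax.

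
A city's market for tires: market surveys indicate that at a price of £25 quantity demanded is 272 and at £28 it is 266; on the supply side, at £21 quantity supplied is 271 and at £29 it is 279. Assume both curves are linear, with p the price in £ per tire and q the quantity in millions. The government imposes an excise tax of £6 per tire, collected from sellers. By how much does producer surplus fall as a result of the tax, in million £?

Demand slope: (266 − 272)/(28 − 25) = -2, so qd = 322 − 2p.
Supply slope: (279 − 271)/(29 − 21) = 1, so qs = p + 250.
Before the tax: set 322 − 2p = p + 250 → p* = £24, q* = 274.
With the tax collected from sellers, supply shifts: qs = (p − 6) + 250.
New equilibrium: buyers pay £26, sellers receive £20, q = 270. (Wedge: pb − ps = 6.)
ΔPS is the trapezoid between Q = 270 and Q = 274 of height £4: ½ · (274 + 270) · 4 = £1088.

Producer surplus falls by £1088 million.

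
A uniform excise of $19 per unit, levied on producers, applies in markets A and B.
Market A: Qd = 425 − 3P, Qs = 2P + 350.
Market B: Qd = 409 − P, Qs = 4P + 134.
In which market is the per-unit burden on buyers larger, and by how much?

Market A: pre-tax P* = $15, Q* = 380; post-tax Q = 357.2; per-unit burden on buyers = $7.6.
Market B: pre-tax P* = $55, Q* = 354; post-tax Q = 338.8; per-unit burden on buyers = $15.2.
Difference: $7.6 vs $15.2 → market B is larger by $7.6.

Market B, by $7.6.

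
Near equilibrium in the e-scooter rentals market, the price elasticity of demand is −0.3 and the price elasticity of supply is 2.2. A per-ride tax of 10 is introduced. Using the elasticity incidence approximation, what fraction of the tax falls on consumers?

Consumers' share ≈ 0.88.

Incidence ratio: consumers' share ≈ εs / (εs + |εd|) = 2.2 / (2.2 + 0.3) = 0.88.
Supply is the more elastic side, so consumers bear the larger share.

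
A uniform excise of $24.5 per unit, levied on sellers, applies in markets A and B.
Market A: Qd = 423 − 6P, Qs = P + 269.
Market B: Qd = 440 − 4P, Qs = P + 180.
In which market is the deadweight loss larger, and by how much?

Market A, by $17.15.

Market A: pre-tax P* = $22, Q* = 291; post-tax Q = 270; deadweight loss = $257.25.
Market B: pre-tax P* = $52, Q* = 232; post-tax Q = 212.4; deadweight loss = $240.1.
Difference: $257.25 vs $240.1 → market A is larger by $17.15.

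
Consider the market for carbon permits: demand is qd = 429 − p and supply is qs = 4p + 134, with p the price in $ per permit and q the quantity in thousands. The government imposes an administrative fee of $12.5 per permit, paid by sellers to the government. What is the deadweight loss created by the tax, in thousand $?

Without the tax, 429 − p = 4p + 134 gives 5p = 295, so p* = $59 and q* = 370.
With the tax collected from sellers, supply shifts: qs = 4(p − 12.5) + 134.
New equilibrium: consumers pay $69, sellers receive $56.5, q = 360. (Wedge: pb − ps = 12.5.)
Quantity falls by |ΔQ| = |370 − 360| = 10.
DWL = ½ · t · |ΔQ| = ½ · 12.5 · 10 = $62.5.

Deadweight loss = $62.5 thousand.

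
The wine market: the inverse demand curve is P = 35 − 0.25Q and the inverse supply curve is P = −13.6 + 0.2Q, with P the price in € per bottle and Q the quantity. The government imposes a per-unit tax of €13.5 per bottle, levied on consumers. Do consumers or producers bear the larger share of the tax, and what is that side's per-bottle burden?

Consumers bear the larger share: €7.5 per bottle.

Inverting to Q(P) form: Qd = 140 − 4P; Qs = 5P + 68.
Before the tax: set 140 − 4P = 5P + 68 → P* = €8, Q* = 108.
With the tax collected from consumers, demand (in seller-price terms) shifts: Qd = 140 − 4(P + 13.5).
Solving gives Q = 78 with consumers paying €15.5 and producers receiving €2 (the €13.5 wedge).
Per-bottle burden: consumers €7.5, producers €6.
Consumers take the larger share because demand is less price-elastic here (demand slope 4 vs supply slope 5).
The less price-elastic side of the market bears the larger share of a per-unit tax.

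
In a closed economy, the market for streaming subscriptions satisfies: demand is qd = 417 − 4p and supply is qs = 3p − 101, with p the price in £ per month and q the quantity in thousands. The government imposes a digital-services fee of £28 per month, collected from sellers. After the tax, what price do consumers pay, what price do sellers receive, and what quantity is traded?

Before the tax: set 417 − 4p = 3p − 101 → p* = £74, q* = 121.
With the tax collected from sellers, supply shifts: qs = 3(p − 28) − 101.
Solving gives q = 73 with consumers paying £86 and sellers receiving £58 (the £28 wedge).

Consumers pay £86; sellers receive £58; quantity = 73.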